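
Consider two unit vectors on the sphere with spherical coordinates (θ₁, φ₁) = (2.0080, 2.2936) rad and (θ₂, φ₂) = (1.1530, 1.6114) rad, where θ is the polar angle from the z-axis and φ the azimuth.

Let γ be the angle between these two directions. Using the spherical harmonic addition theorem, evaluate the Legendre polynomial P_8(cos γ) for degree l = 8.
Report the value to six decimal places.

Summing Y*_{l m}(θ₁,φ₁)·Y_{l m}(θ₂,φ₂) over m ∈ [−8, 8]; prefactor 4π/(2·8+1) = 0.739198:
  m=-8: (0.205149, -0.112275) × (0.237879, -0.080108) = (0.039807, -0.043142)  (running Σ = (0.039807, -0.043142))
  m=-7: (0.411107, 0.148780) × (0.124985, 0.427834) = (-0.012271, 0.194481)  (running Σ = (0.027536, 0.151339))
  m=-6: (0.128929, 0.326997) × (-0.312928, 0.077781) = (-0.065780, -0.092298)  (running Σ = (-0.038244, 0.059041))
  m=-5: (0.029723, -0.058163) × (0.022511, 0.109352) = (0.007029, 0.001941)  (running Σ = (-0.031215, 0.060982))
  m=-4: (0.347060, -0.088759) × (-0.353804, 0.057974) = (-0.117645, 0.051523)  (running Σ = (-0.148860, 0.112505))
  m=-3: (0.092678, 0.063081) × (-0.007344, -0.059996) = (0.003104, -0.006024)  (running Σ = (-0.145756, 0.106482))
  m=-2: (-0.037816, -0.300491) × (-0.320959, 0.026122) = (0.019987, 0.095458)  (running Σ = (-0.125769, 0.201939))
  m=-1: (0.116774, -0.132391) × (-0.005157, -0.126932) = (-0.017407, -0.014140)  (running Σ = (-0.143176, 0.187800))
  m=0: (-0.279179, -0.000000) × (-0.304224, 0.000000) = (0.084933, 0.000000)  (running Σ = (-0.058243, 0.187800))
  m=1: (-0.116774, -0.132391) × (0.005157, -0.126932) = (-0.017407, 0.014140)  (running Σ = (-0.075650, 0.201939))
  m=2: (-0.037816, 0.300491) × (-0.320959, -0.026122) = (0.019987, -0.095458)  (running Σ = (-0.055664, 0.106482))
  m=3: (-0.092678, 0.063081) × (0.007344, -0.059996) = (0.003104, 0.006024)  (running Σ = (-0.052560, 0.112505))
  m=4: (0.347060, 0.088759) × (-0.353804, -0.057974) = (-0.117645, -0.051523)  (running Σ = (-0.170205, 0.060982))
  m=5: (-0.029723, -0.058163) × (-0.022511, 0.109352) = (0.007029, -0.001941)  (running Σ = (-0.163176, 0.059041))
  m=6: (0.128929, -0.326997) × (-0.312928, -0.077781) = (-0.065780, 0.092298)  (running Σ = (-0.228956, 0.151339))
  m=7: (-0.411107, 0.148780) × (-0.124985, 0.427834) = (-0.012271, -0.194481)  (running Σ = (-0.241226, -0.043142))
  m=8: (0.205149, 0.112275) × (0.237879, 0.080108) = (0.039807, 0.043142)  (running Σ = (-0.201420, 0.000000))
Accumulated sum (-0.201420, 0.000000); after 4π/(2l+1) scaling, (-0.148889, 0.000000) ⇒ P_8 = -0.148889

-0.148889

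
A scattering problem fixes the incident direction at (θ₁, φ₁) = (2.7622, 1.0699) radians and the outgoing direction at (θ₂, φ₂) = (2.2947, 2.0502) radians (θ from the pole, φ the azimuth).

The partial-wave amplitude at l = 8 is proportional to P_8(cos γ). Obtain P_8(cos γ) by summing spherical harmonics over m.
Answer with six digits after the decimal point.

0.123687

Term-by-term m-sum for l=8 (normalisation 4π/17 = 0.739198):
  m=-8: -0.00012 + 0.00014j × -0.03935 + 0.03272j = 0.00000 - 0.00001j  (running Σ = 0.00000 - 0.00001j)
  m=-7: -0.00065 - 0.00171j × 0.03847 + 0.17682j = 0.00028 - 0.00018j  (running Σ = 0.00028 - 0.00019j)
  m=-6: 0.01149 + 0.00158j × 0.35853 + 0.09736j = 0.00397 + 0.00168j  (running Σ = 0.00424 + 0.00149j)
  m=-5: -0.03113 + 0.04206j × 0.30845 - 0.33472j = 0.00448 + 0.02339j  (running Σ = 0.00872 + 0.02489j)
  m=-4: -0.07196 - 0.15576j × -0.07617 - 0.21076j = -0.02735 + 0.02703j  (running Σ = -0.01862 + 0.05192j)
  m=-3: 0.39481 + 0.02693j × 0.21721 + 0.02897j = 0.08498 + 0.01729j  (running Σ = 0.06635 + 0.06920j)
  m=-2: -0.30681 + 0.47971j × 0.20495 - 0.29199j = 0.07719 + 0.18790j  (running Σ = 0.14355 + 0.25711j)
  m=-1: -0.14337 - 0.26188j × 0.02860 + 0.05502j = 0.01031 - 0.01538j  (running Σ = 0.15386 + 0.24173j)
  m=0: -0.38498 + 0.00000j × 0.36467 + 0.00000j = -0.14039 + 0.00000j  (running Σ = 0.01347 + 0.24173j)
  m=1: 0.14337 - 0.26188j × -0.02860 + 0.05502j = 0.01031 + 0.01538j  (running Σ = 0.02378 + 0.25711j)
  m=2: -0.30681 - 0.47971j × 0.20495 + 0.29199j = 0.07719 - 0.18790j  (running Σ = 0.10097 + 0.06920j)
  m=3: -0.39481 + 0.02693j × -0.21721 + 0.02897j = 0.08498 - 0.01729j  (running Σ = 0.18595 + 0.05192j)
  m=4: -0.07196 + 0.15576j × -0.07617 + 0.21076j = -0.02735 - 0.02703j  (running Σ = 0.15860 + 0.02489j)
  m=5: 0.03113 + 0.04206j × -0.30845 - 0.33472j = 0.00448 - 0.02339j  (running Σ = 0.16308 + 0.00149j)
  m=6: 0.01149 - 0.00158j × 0.35853 - 0.09736j = 0.00397 - 0.00168j  (running Σ = 0.16705 - 0.00019j)
  m=7: 0.00065 - 0.00171j × -0.03847 + 0.17682j = 0.00028 + 0.00018j  (running Σ = 0.16733 - 0.00001j)
  m=8: -0.00012 - 0.00014j × -0.03935 - 0.03272j = 0.00000 + 0.00001j  (running Σ = 0.16733 + 0.00000j)
Σ over m = 0.16733 + 0.00000j; ×(4π/17) → 0.12369 + 0.00000j. Real part: 0.123687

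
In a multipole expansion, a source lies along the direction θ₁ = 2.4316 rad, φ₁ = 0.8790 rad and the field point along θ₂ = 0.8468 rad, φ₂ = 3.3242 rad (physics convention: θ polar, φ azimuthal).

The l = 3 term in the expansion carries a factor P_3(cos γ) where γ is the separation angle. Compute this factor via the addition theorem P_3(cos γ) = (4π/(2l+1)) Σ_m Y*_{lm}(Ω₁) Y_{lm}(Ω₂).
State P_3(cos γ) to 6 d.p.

Summing Y*_{l m}(θ₁,φ₁)·Y_{l m}(θ₂,φ₂) over m ∈ [−3, 3]; prefactor 4π/(2·3+1) = 1.795196:
  m=-3: Y*=-0.10115 + 0.05586j  Y=-0.14976 + 0.09137j  product 0.01004 - 0.01761j
  m=-2: Y*=0.06129 - 0.32355j  Y=0.35488 - 0.13569j  product -0.02215 - 0.12314j
  m=-1: Y*=0.25205 + 0.30427j  Y=-0.28422 + 0.05249j  product -0.08761 - 0.07325j
  m=+0: Y*=0.03521 + 0.00000j  Y=-0.19929 + 0.00000j  product -0.00702 + 0.00000j
  m=+1: Y*=-0.25205 + 0.30427j  Y=0.28422 + 0.05249j  product -0.08761 + 0.07325j
  m=+2: Y*=0.06129 + 0.32355j  Y=0.35488 + 0.13569j  product -0.02215 + 0.12314j
  m=+3: Y*=0.10115 + 0.05586j  Y=0.14976 + 0.09137j  product 0.01004 + 0.01761j
Accumulated sum -0.20645 - 0.00000j; after 4π/(2l+1) scaling, -0.37062 - 0.00000j ⇒ P_3 = -0.370623

-0.370623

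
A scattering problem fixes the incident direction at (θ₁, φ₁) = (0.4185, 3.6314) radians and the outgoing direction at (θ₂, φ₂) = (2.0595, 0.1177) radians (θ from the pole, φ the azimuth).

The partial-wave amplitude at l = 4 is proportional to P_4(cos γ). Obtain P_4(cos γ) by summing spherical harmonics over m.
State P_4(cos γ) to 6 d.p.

Expand P_4 via completeness: Σ_{m} conj(Y_{4,m}) at Ω₁ times Y_{4,m} at Ω₂ —
  m=-4: Y*=(-0.004571, 0.011171)  Y=(0.239691, -0.121996)  product (0.000267, 0.003235)
  m=-3: Y*=(-0.007768, -0.076364)  Y=(-0.379533, 0.139875)  product (0.013630, 0.027896)
  m=-2: Y*=(0.149153, 0.222196)  Y=(0.137676, -0.033021)  product (0.027872, 0.025666)
  m=-1: Y*=(-0.440843, -0.235031)  Y=(0.283772, -0.033555)  product (-0.132985, -0.051903)
  m=+0: Y*=(0.248439, -0.000000)  Y=(-0.202265, 0.000000)  product (-0.050250, 0.000000)
  m=+1: Y*=(0.440843, -0.235031)  Y=(-0.283772, -0.033555)  product (-0.132985, 0.051903)
  m=+2: Y*=(0.149153, -0.222196)  Y=(0.137676, 0.033021)  product (0.027872, -0.025666)
  m=+3: Y*=(0.007768, -0.076364)  Y=(0.379533, 0.139875)  product (0.013630, -0.027896)
  m=+4: Y*=(-0.004571, -0.011171)  Y=(0.239691, 0.121996)  product (0.000267, -0.003235)
Accumulated sum (-0.232683, 0.000000); after 4π/(2l+1) scaling, (-0.324887, 0.000000) ⇒ P_4 = -0.324887

-0.324887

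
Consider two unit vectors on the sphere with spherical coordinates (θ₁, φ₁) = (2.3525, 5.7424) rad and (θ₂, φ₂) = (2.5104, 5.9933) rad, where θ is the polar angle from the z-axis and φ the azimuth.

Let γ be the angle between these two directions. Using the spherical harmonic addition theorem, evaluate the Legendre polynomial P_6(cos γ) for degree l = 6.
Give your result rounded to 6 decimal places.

0.528519

Term-by-term m-sum for l=6 (normalisation 4π/13 = 0.966644):
  term(m=-6) = (0.000082, -0.001257)   from Y*(Ω₁)=(-0.061406, 0.006355), Y(Ω₂)=(-0.003421, 0.020110)
  term(m=-5) = (0.006383, -0.019504)   from Y*(Ω₁)=(0.192270, 0.089969), Y(Ω₂)=(-0.011705, -0.095965)
  term(m=-4) = (0.057887, -0.090871)   from Y*(Ω₁)=(-0.225363, -0.334885), Y(Ω₂)=(0.106703, 0.244662)
  term(m=-3) = (0.132675, -0.124270)   from Y*(Ω₁)=(0.020792, 0.402913), Y(Ω₂)=(-0.290662, -0.344288)
  term(m=-2) = (0.010457, -0.005737)   from Y*(Ω₁)=(0.015036, -0.028242), Y(Ω₂)=(0.311854, 0.204215)
  term(m=-1) = (0.036856, -0.009446)   from Y*(Ω₁)=(0.310909, -0.186700), Y(Ω₂)=(0.100534, 0.029988)
  term(m=+0) = (0.058078, 0.000000)   from Y*(Ω₁)=(-0.142319, -0.000000), Y(Ω₂)=(-0.408079, 0.000000)
  term(m=+1) = (0.036856, 0.009446)   from Y*(Ω₁)=(-0.310909, -0.186700), Y(Ω₂)=(-0.100534, 0.029988)
  term(m=+2) = (0.010457, 0.005737)   from Y*(Ω₁)=(0.015036, 0.028242), Y(Ω₂)=(0.311854, -0.204215)
  term(m=+3) = (0.132675, 0.124270)   from Y*(Ω₁)=(-0.020792, 0.402913), Y(Ω₂)=(0.290662, -0.344288)
  term(m=+4) = (0.057887, 0.090871)   from Y*(Ω₁)=(-0.225363, 0.334885), Y(Ω₂)=(0.106703, -0.244662)
  term(m=+5) = (0.006383, 0.019504)   from Y*(Ω₁)=(-0.192270, 0.089969), Y(Ω₂)=(0.011705, -0.095965)
  term(m=+6) = (0.000082, 0.001257)   from Y*(Ω₁)=(-0.061406, -0.006355), Y(Ω₂)=(-0.003421, -0.020110)
Total Σ_m = (0.546757, 0.000000). Multiply by 0.966644: (0.528519, 0.000000). P_6(cos γ) = 0.528519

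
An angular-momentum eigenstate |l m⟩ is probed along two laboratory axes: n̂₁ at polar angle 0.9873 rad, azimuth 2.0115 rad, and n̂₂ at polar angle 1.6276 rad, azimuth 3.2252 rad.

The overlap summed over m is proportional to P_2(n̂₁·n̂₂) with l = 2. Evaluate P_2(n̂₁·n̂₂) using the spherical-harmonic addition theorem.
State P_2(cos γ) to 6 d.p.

-0.398624

Expand P_2 via completeness: Σ_{m} conj(Y_{2,m}) at Ω₁ times Y_{2,m} at Ω₂ —
  term(m=-2) = -0.078269-0.067847i   from Y*(Ω₁)=-0.171117-0.207589i, Y(Ω₂)=+0.379659-0.064083i
  term(m=-1) = -0.005437+0.014573i   from Y*(Ω₁)=-0.151523+0.321268i, Y(Ω₂)=+0.043636-0.003657i
  term(m=+0) = +0.008805+0.000000i   from Y*(Ω₁)=-0.028189-0.000000i, Y(Ω₂)=-0.312342+0.000000i
  term(m=+1) = -0.005437-0.014573i   from Y*(Ω₁)=+0.151523+0.321268i, Y(Ω₂)=-0.043636-0.003657i
  term(m=+2) = -0.078269+0.067847i   from Y*(Ω₁)=-0.171117+0.207589i, Y(Ω₂)=+0.379659+0.064083i
Σ over m = -0.158608+0.000000i; ×(4π/5) → -0.398624+0.000000i. Real part: -0.398624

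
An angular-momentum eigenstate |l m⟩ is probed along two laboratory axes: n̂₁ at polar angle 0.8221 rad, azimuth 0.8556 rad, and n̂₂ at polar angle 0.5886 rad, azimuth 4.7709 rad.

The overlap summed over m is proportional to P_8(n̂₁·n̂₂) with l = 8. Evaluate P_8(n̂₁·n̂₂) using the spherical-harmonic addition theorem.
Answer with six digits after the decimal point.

-0.200647

Expand P_8 via completeness: Σ_{m} conj(Y_{8,m}) at Ω₁ times Y_{8,m} at Ω₂ —
  term(m=-8) = (0.000198, 0.000019)   from Y*(Ω₁)=(0.036188, 0.022770), Y(Ω₂)=(0.004153, -0.002099)
  term(m=-7) = (-0.002866, -0.003379)   from Y*(Ω₁)=(0.152091, -0.046047), Y(Ω₂)=(-0.011104, -0.025577)
  term(m=-6) = (-0.002508, 0.035696)   from Y*(Ω₁)=(0.141541, -0.315922), Y(Ω₂)=(-0.097063, 0.035548)
  term(m=-5) = (0.090708, -0.080678)   from Y*(Ω₁)=(-0.194138, -0.418451), Y(Ω₂)=(0.075896, 0.251982)
  term(m=-4) = (-0.128408, -0.006009)   from Y*(Ω₁)=(-0.272172, -0.078502), Y(Ω₂)=(0.441434, -0.105244)
  term(m=-3) = (-0.049127, -0.052700)   from Y*(Ω₁)=(0.132280, -0.085685), Y(Ω₂)=(-0.079831, -0.450109)
  term(m=-2) = (-0.000646, 0.027634)   from Y*(Ω₁)=(0.052932, -0.374518), Y(Ω₂)=(-0.072581, 0.008533)
  term(m=-1) = (-0.004197, 0.004100)   from Y*(Ω₁)=(-0.009827, -0.011314), Y(Ω₂)=(-0.022896, -0.390869)
  term(m=+0) = (-0.077744, 0.000000)   from Y*(Ω₁)=(0.369667, -0.000000), Y(Ω₂)=(-0.210309, 0.000000)
  term(m=+1) = (-0.004197, -0.004100)   from Y*(Ω₁)=(0.009827, -0.011314), Y(Ω₂)=(0.022896, -0.390869)
  term(m=+2) = (-0.000646, -0.027634)   from Y*(Ω₁)=(0.052932, 0.374518), Y(Ω₂)=(-0.072581, -0.008533)
  term(m=+3) = (-0.049127, 0.052700)   from Y*(Ω₁)=(-0.132280, -0.085685), Y(Ω₂)=(0.079831, -0.450109)
  term(m=+4) = (-0.128408, 0.006009)   from Y*(Ω₁)=(-0.272172, 0.078502), Y(Ω₂)=(0.441434, 0.105244)
  term(m=+5) = (0.090708, 0.080678)   from Y*(Ω₁)=(0.194138, -0.418451), Y(Ω₂)=(-0.075896, 0.251982)
  term(m=+6) = (-0.002508, -0.035696)   from Y*(Ω₁)=(0.141541, 0.315922), Y(Ω₂)=(-0.097063, -0.035548)
  term(m=+7) = (-0.002866, 0.003379)   from Y*(Ω₁)=(-0.152091, -0.046047), Y(Ω₂)=(0.011104, -0.025577)
  term(m=+8) = (0.000198, -0.000019)   from Y*(Ω₁)=(0.036188, -0.022770), Y(Ω₂)=(0.004153, 0.002099)
Accumulated sum (-0.271439, 0.000000); after 4π/(2l+1) scaling, (-0.200647, 0.000000) ⇒ P_8 = -0.200647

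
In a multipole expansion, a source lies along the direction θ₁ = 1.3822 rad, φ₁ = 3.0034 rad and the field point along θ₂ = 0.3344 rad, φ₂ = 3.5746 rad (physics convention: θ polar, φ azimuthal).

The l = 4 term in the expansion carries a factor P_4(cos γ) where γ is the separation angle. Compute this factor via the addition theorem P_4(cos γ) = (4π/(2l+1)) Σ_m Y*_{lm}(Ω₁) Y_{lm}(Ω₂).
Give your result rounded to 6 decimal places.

Expand P_4 via completeness: Σ_{m} conj(Y_{4,m}) at Ω₁ times Y_{4,m} at Ω₂ —
  [-4]  conj(Y_{4,-4})(Ω₁) = (0.350617, -0.216304) ; Y_{4,-4}(Ω₂) = (-0.000824, -0.005068) ; Δ = (-0.001385, -0.001599)
  [-3]  conj(Y_{4,-3})(Ω₁) = (-0.203560, 0.089584) ; Y_{4,-3}(Ω₂) = (-0.011221, 0.040265) ; Δ = (-0.001323, -0.009202)
  [-2]  conj(Y_{4,-2})(Ω₁) = (-0.234116, 0.066406) ; Y_{4,-2}(Ω₂) = (0.122468, -0.143996) ; Δ = (-0.019110, 0.041844)
  [-1]  conj(Y_{4,-1})(Ω₁) = (0.237643, -0.033051) ; Y_{4,-1}(Ω₂) = (-0.432142, 0.199765) ; Δ = (-0.096093, 0.061755)
  [+0]  conj(Y_{4,0})(Ω₁) = (0.210384, -0.000000) ; Y_{4,0}(Ω₂) = (0.433449, 0.000000) ; Δ = (0.091190, 0.000000)
  [+1]  conj(Y_{4,1})(Ω₁) = (-0.237643, -0.033051) ; Y_{4,1}(Ω₂) = (0.432142, 0.199765) ; Δ = (-0.096093, -0.061755)
  [+2]  conj(Y_{4,2})(Ω₁) = (-0.234116, -0.066406) ; Y_{4,2}(Ω₂) = (0.122468, 0.143996) ; Δ = (-0.019110, -0.041844)
  [+3]  conj(Y_{4,3})(Ω₁) = (0.203560, 0.089584) ; Y_{4,3}(Ω₂) = (0.011221, 0.040265) ; Δ = (-0.001323, 0.009202)
  [+4]  conj(Y_{4,4})(Ω₁) = (0.350617, 0.216304) ; Y_{4,4}(Ω₂) = (-0.000824, 0.005068) ; Δ = (-0.001385, 0.001599)
Total Σ_m = (-0.144631, -0.000000). Multiply by 1.396263: (-0.201943, -0.000000). P_4(cos γ) = -0.201943

-0.201943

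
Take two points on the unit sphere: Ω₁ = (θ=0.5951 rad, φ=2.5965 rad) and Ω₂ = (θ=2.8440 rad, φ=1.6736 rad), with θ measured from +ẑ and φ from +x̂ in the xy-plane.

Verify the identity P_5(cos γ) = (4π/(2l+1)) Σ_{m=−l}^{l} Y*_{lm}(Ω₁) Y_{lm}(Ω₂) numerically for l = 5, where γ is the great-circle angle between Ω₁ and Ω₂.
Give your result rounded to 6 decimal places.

0.353209

Addition theorem: P_5(cos γ) = (4π/11) Σ_m Y*_{lm}(Ω₁) Y_{lm}(Ω₂), m = −5…5:
  term(m=-5) = -0.00000 - 0.00003j   from Y*(Ω₁)=0.02350 + 0.01039j, Y(Ω₂)=-0.00049 - 0.00088j
  term(m=-4) = 0.00106 + 0.00065j   from Y*(Ω₁)=-0.06872 - 0.09842j, Y(Ω₂)=-0.00951 + 0.00415j
  term(m=-3) = -0.01850 + 0.00724j   from Y*(Ω₁)=0.02031 + 0.31454j, Y(Ω₂)=0.01913 + 0.06005j
  term(m=-2) = 0.03073 - 0.10891j   from Y*(Ω₁)=0.21557 - 0.41345j, Y(Ω₂)=0.23757 - 0.04955j
  term(m=-1) = 0.07455 + 0.09850j   from Y*(Ω₁)=-0.19569 + 0.11866j, Y(Ω₂)=-0.05540 - 0.53695j
  term(m=+0) = 0.13350 + 0.00000j   from Y*(Ω₁)=-0.32703 + 0.00000j, Y(Ω₂)=-0.40821 + 0.00000j
  term(m=+1) = 0.07455 - 0.09850j   from Y*(Ω₁)=0.19569 + 0.11866j, Y(Ω₂)=0.05540 - 0.53695j
  term(m=+2) = 0.03073 + 0.10891j   from Y*(Ω₁)=0.21557 + 0.41345j, Y(Ω₂)=0.23757 + 0.04955j
  term(m=+3) = -0.01850 - 0.00724j   from Y*(Ω₁)=-0.02031 + 0.31454j, Y(Ω₂)=-0.01913 + 0.06005j
  term(m=+4) = 0.00106 - 0.00065j   from Y*(Ω₁)=-0.06872 + 0.09842j, Y(Ω₂)=-0.00951 - 0.00415j
  term(m=+5) = -0.00000 + 0.00003j   from Y*(Ω₁)=-0.02350 + 0.01039j, Y(Ω₂)=0.00049 - 0.00088j
Σ over m = 0.30918 + 0.00000j; ×(4π/11) → 0.35321 + 0.00000j. Real part: 0.353209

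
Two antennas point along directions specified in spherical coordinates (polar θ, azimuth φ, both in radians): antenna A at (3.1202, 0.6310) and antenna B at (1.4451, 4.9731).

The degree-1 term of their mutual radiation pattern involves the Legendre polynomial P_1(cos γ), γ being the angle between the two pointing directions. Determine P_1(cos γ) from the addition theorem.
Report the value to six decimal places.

-0.133017

Expand P_1 via completeness: Σ_{m} conj(Y_{1,m}) at Ω₁ times Y_{1,m} at Ω₂ —
  term(m=-1) = (-0.000917, 0.002362)   from Y*(Ω₁)=(0.005967, 0.004360), Y(Ω₂)=(0.088355, 0.331185)
  term(m=+0) = (-0.029922, -0.000000)   from Y*(Ω₁)=(-0.488491, -0.000000), Y(Ω₂)=(0.061254, 0.000000)
  term(m=+1) = (-0.000917, -0.002362)   from Y*(Ω₁)=(-0.005967, 0.004360), Y(Ω₂)=(-0.088355, 0.331185)
Total Σ_m = (-0.031755, 0.000000). Multiply by 4.188790: (-0.133017, 0.000000). P_1(cos γ) = -0.133017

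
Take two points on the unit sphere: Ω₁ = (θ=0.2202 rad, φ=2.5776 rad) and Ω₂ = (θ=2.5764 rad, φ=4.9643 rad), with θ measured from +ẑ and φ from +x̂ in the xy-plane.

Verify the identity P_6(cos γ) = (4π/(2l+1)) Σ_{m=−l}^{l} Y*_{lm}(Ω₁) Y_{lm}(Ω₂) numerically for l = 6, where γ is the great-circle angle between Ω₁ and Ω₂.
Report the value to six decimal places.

Expand P_6 via completeness: Σ_{m} conj(Y_{6,m}) at Ω₁ times Y_{6,m} at Ω₂ —
  term(m=-6) = (-0.000000, -0.000001)   from Y*(Ω₁)=(-0.000051, 0.000013), Y(Ω₂)=(-0.000676, 0.011381)
  term(m=-5) = (-0.000041, -0.000030)   from Y*(Ω₁)=(0.000770, 0.000257), Y(Ω₂)=(-0.059284, -0.019071)
  term(m=-4) = (-0.001535, 0.000188)   from Y*(Ω₁)=(-0.004869, -0.005958), Y(Ω₂)=(0.107269, -0.169904)
  term(m=-3) = (-0.012965, 0.015586)   from Y*(Ω₁)=(0.005986, 0.049154), Y(Ω₂)=(0.280791, 0.297965)
  term(m=-2) = (0.006036, 0.098807)   from Y*(Ω₁)=(0.091782, -0.193543), Y(Ω₂)=(-0.404716, 0.223110)
  term(m=-1) = (0.029460, 0.027716)   from Y*(Ω₁)=(-0.471815, 0.298435), Y(Ω₂)=(-0.018059, -0.070165)
  term(m=+0) = (-0.233105, 0.000000)   from Y*(Ω₁)=(0.560689, -0.000000), Y(Ω₂)=(-0.415747, 0.000000)
  term(m=+1) = (0.029460, -0.027716)   from Y*(Ω₁)=(0.471815, 0.298435), Y(Ω₂)=(0.018059, -0.070165)
  term(m=+2) = (0.006036, -0.098807)   from Y*(Ω₁)=(0.091782, 0.193543), Y(Ω₂)=(-0.404716, -0.223110)
  term(m=+3) = (-0.012965, -0.015586)   from Y*(Ω₁)=(-0.005986, 0.049154), Y(Ω₂)=(-0.280791, 0.297965)
  term(m=+4) = (-0.001535, -0.000188)   from Y*(Ω₁)=(-0.004869, 0.005958), Y(Ω₂)=(0.107269, 0.169904)
  term(m=+5) = (-0.000041, 0.000030)   from Y*(Ω₁)=(-0.000770, 0.000257), Y(Ω₂)=(0.059284, -0.019071)
  term(m=+6) = (-0.000000, 0.000001)   from Y*(Ω₁)=(-0.000051, -0.000013), Y(Ω₂)=(-0.000676, -0.011381)
Accumulated sum (-0.191194, 0.000000); after 4π/(2l+1) scaling, (-0.184817, 0.000000) ⇒ P_6 = -0.184817

-0.184817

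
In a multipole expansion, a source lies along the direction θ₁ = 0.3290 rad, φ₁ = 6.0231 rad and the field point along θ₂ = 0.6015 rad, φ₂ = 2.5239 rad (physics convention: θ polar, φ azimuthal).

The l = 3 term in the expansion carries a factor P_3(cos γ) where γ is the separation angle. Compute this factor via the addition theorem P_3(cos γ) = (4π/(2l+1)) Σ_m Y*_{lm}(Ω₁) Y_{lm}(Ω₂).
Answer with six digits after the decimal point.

Term-by-term m-sum for l=3 (normalisation 4π/7 = 1.795196):
  term(m=-3) = (-0.000508, -0.000935)   from Y*(Ω₁)=(0.010002, -0.009899), Y(Ω₂)=(0.021059, -0.072611)
  term(m=-2) = (0.020567, 0.017865)   from Y*(Ω₁)=(0.087610, -0.050182), Y(Ω₂)=(0.088814, 0.254786)
  term(m=-1) = (-0.149249, -0.055770)   from Y*(Ω₁)=(0.350958, -0.093394), Y(Ω₂)=(-0.357647, -0.254083)
  term(m=+0) = (0.064065, 0.000000)   from Y*(Ω₁)=(0.521987, -0.000000), Y(Ω₂)=(0.122733, 0.000000)
  term(m=+1) = (-0.149249, 0.055770)   from Y*(Ω₁)=(-0.350958, -0.093394), Y(Ω₂)=(0.357647, -0.254083)
  term(m=+2) = (0.020567, -0.017865)   from Y*(Ω₁)=(0.087610, 0.050182), Y(Ω₂)=(0.088814, -0.254786)
  term(m=+3) = (-0.000508, 0.000935)   from Y*(Ω₁)=(-0.010002, -0.009899), Y(Ω₂)=(-0.021059, -0.072611)
Accumulated sum (-0.194315, -0.000000); after 4π/(2l+1) scaling, (-0.348834, -0.000000) ⇒ P_3 = -0.348834

-0.348834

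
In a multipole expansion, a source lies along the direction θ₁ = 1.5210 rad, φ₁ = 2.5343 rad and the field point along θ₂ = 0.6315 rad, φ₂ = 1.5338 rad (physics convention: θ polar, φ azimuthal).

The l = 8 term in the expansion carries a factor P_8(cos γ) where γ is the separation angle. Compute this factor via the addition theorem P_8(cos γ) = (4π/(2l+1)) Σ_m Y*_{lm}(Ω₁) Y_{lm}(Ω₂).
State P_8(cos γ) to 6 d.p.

-0.282917

Term-by-term m-sum for l=8 (normalisation 4π/17 = 0.739198):
  m=-8: 0.07422 + 0.50491j × 0.00727 + 0.00222j = -0.00058 + 0.00384j  (running Σ = -0.00058 + 0.00384j)
  m=-7: 0.04529 - 0.09110j × -0.01065 + 0.04020j = 0.00318 + 0.00279j  (running Σ = 0.00260 + 0.00663j)
  m=-6: 0.31533 - 0.17315j × -0.13636 - 0.03078j = -0.04833 + 0.01391j  (running Σ = -0.04573 + 0.02053j)
  m=-5: -0.11852 - 0.01251j × 0.05862 - 0.31329j = -0.01087 + 0.03640j  (running Σ = -0.05659 + 0.05693j)
  m=-4: -0.23844 - 0.20595j × 0.47345 + 0.07058j = -0.09835 - 0.11433j  (running Σ = -0.15494 - 0.05740j)
  m=-3: 0.03160 + 0.12318j × -0.04200 + 0.37686j = -0.04775 + 0.00673j  (running Σ = -0.20269 - 0.05067j)
  m=-2: -0.10313 + 0.27716j × 0.07330 + 0.00543j = -0.00907 + 0.01976j  (running Σ = -0.21176 - 0.03091j)
  m=-1: 0.10719 - 0.07448j × -0.01540 + 0.41597j = 0.02933 + 0.04573j  (running Σ = -0.18242 + 0.01482j)
  m=0: 0.29005 + 0.00000j × -0.06166 + 0.00000j = -0.01789 + 0.00000j  (running Σ = -0.20031 + 0.01482j)
  m=1: -0.10719 - 0.07448j × 0.01540 + 0.41597j = 0.02933 - 0.04573j  (running Σ = -0.17098 - 0.03091j)
  m=2: -0.10313 - 0.27716j × 0.07330 - 0.00543j = -0.00907 - 0.01976j  (running Σ = -0.18004 - 0.05067j)
  m=3: -0.03160 + 0.12318j × 0.04200 + 0.37686j = -0.04775 - 0.00673j  (running Σ = -0.22779 - 0.05740j)
  m=4: -0.23844 + 0.20595j × 0.47345 - 0.07058j = -0.09835 + 0.11433j  (running Σ = -0.32614 + 0.05693j)
  m=5: 0.11852 - 0.01251j × -0.05862 - 0.31329j = -0.01087 - 0.03640j  (running Σ = -0.33701 + 0.02053j)
  m=6: 0.31533 + 0.17315j × -0.13636 + 0.03078j = -0.04833 - 0.01391j  (running Σ = -0.38534 + 0.00663j)
  m=7: -0.04529 - 0.09110j × 0.01065 + 0.04020j = 0.00318 - 0.00279j  (running Σ = -0.38216 + 0.00384j)
  m=8: 0.07422 - 0.50491j × 0.00727 - 0.00222j = -0.00058 - 0.00384j  (running Σ = -0.38274 + 0.00000j)
Total Σ_m = -0.38274 + 0.00000j. Multiply by 0.739198: -0.28292 + 0.00000j. P_8(cos γ) = -0.282917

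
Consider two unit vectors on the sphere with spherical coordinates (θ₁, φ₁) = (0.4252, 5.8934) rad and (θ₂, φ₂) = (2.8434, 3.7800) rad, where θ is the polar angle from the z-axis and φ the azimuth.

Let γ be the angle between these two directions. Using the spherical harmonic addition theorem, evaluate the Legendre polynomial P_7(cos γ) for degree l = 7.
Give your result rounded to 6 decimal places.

Addition theorem: P_7(cos γ) = (4π/15) Σ_m Y*_{lm}(Ω₁) Y_{lm}(Ω₂), m = −7…7:
  m=-7: -0.000931-0.000408i × +0.000023-0.000092i = -0.000000+0.000000i  (running Σ = -0.000000+0.000000i)
  m=-6: -0.005833-0.006041i × +0.000888-0.000731i = -0.000010-0.000001i  (running Σ = -0.000010-0.000001i)
  m=-5: -0.015836-0.039865i × +0.008725-0.000441i = -0.000156-0.000341i  (running Σ = -0.000165-0.000342i)
  m=-4: +0.001757-0.150734i × +0.038605+0.025735i = +0.003947-0.005774i  (running Σ = +0.003782-0.006116i)
  m=-3: +0.141719-0.333855i × +0.058804+0.163927i = +0.063061+0.003599i  (running Σ = +0.066843-0.002516i)
  m=-2: +0.382789-0.378353i × -0.126705+0.418509i = +0.109843+0.208140i  (running Σ = +0.176686+0.205624i)
  m=-1: +0.275632-0.113231i × -0.487309+0.361618i = -0.093372+0.154852i  (running Σ = +0.083314+0.360475i)
  m=0: -0.352647-0.000000i × -0.098273+0.000000i = +0.034656+0.000000i  (running Σ = +0.117970+0.360475i)
  m=1: -0.275632-0.113231i × +0.487309+0.361618i = -0.093372-0.154852i  (running Σ = +0.024599+0.205624i)
  m=2: +0.382789+0.378353i × -0.126705-0.418509i = +0.109843-0.208140i  (running Σ = +0.134441-0.002516i)
  m=3: -0.141719-0.333855i × -0.058804+0.163927i = +0.063061-0.003599i  (running Σ = +0.197503-0.006116i)
  m=4: +0.001757+0.150734i × +0.038605-0.025735i = +0.003947+0.005774i  (running Σ = +0.201450-0.000342i)
  m=5: +0.015836-0.039865i × -0.008725-0.000441i = -0.000156+0.000341i  (running Σ = +0.201294-0.000001i)
  m=6: -0.005833+0.006041i × +0.000888+0.000731i = -0.000010+0.000001i  (running Σ = +0.201284+0.000000i)
  m=7: +0.000931-0.000408i × -0.000023-0.000092i = -0.000000-0.000000i  (running Σ = +0.201284-0.000000i)
Σ over m = +0.201284-0.000000i; ×(4π/15) → +0.168628-0.000000i. Real part: 0.168628

0.168628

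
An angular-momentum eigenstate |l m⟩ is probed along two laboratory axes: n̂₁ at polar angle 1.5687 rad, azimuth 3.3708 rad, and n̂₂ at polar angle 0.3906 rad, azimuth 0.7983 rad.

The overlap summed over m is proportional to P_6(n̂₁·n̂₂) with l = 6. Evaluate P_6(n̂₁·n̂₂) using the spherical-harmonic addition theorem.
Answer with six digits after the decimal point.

Addition theorem: P_6(cos γ) = (4π/13) Σ_m Y*_{lm}(Ω₁) Y_{lm}(Ω₂), m = −6…6:
  m=-6: Y*=0.09387 + 0.47387j  Y=0.00011 + 0.00147j  product -0.00068 + 0.00019j
  m=-5: Y*=-0.00145 - 0.00320j  Y=-0.00817 + 0.00930j  product 0.00004 + 0.00001j
  m=-4: Y*=-0.21703 - 0.28315j  Y=-0.06294 + 0.00325j  product 0.01458 + 0.01712j
  m=-3: Y*=0.00317 + 0.00260j  Y=-0.15629 - 0.14464j  product -0.00012 - 0.00086j
  m=-2: Y*=0.29204 + 0.14412j  Y=-0.01186 - 0.45949j  product 0.06276 - 0.13590j
  m=-1: Y*=-0.00421 - 0.00098j  Y=0.35174 - 0.36094j  product -0.00183 + 0.00117j
  m=+0: Y*=-0.31782 + 0.00000j  Y=-0.07083 + 0.00000j  product 0.02251 + 0.00000j
  m=+1: Y*=0.00421 - 0.00098j  Y=-0.35174 - 0.36094j  product -0.00183 - 0.00117j
  m=+2: Y*=0.29204 - 0.14412j  Y=-0.01186 + 0.45949j  product 0.06276 + 0.13590j
  m=+3: Y*=-0.00317 + 0.00260j  Y=0.15629 - 0.14464j  product -0.00012 + 0.00086j
  m=+4: Y*=-0.21703 + 0.28315j  Y=-0.06294 - 0.00325j  product 0.01458 - 0.01712j
  m=+5: Y*=0.00145 - 0.00320j  Y=0.00817 + 0.00930j  product 0.00004 - 0.00001j
  m=+6: Y*=0.09387 - 0.47387j  Y=0.00011 - 0.00147j  product -0.00068 - 0.00019j
Total Σ_m = 0.17199 + 0.00000j. Multiply by 0.966644: 0.16626 + 0.00000j. P_6(cos γ) = 0.166258

0.166258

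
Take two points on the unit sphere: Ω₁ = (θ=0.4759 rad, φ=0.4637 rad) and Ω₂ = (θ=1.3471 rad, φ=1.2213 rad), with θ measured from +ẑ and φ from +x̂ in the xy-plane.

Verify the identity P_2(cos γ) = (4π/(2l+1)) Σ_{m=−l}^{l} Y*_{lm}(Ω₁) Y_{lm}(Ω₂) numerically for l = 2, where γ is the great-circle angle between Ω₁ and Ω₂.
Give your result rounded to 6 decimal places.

Summing Y*_{l m}(θ₁,φ₁)·Y_{l m}(θ₂,φ₂) over m ∈ [−2, 2]; prefactor 4π/(2·2+1) = 2.513274:
  m=-2: Y*=+0.048638+0.064865i  Y=-0.281138-0.236316i  product +0.001655-0.029730i
  m=-1: Y*=+0.281384+0.140711i  Y=+0.057222-0.157006i  product +0.038194-0.036127i
  m=+0: Y*=+0.432190-0.000000i  Y=-0.268829+0.000000i  product -0.116185+0.000000i
  m=+1: Y*=-0.281384+0.140711i  Y=-0.057222-0.157006i  product +0.038194+0.036127i
  m=+2: Y*=+0.048638-0.064865i  Y=-0.281138+0.236316i  product +0.001655+0.029730i
Σ over m = -0.036489+0.000000i; ×(4π/5) → -0.091706+0.000000i. Real part: -0.091706

-0.091706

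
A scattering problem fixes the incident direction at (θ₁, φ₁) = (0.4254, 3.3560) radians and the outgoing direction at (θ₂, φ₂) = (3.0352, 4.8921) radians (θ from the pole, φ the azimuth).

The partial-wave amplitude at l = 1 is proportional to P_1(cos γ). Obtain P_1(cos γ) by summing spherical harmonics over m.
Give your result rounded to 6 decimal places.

-0.904203

Addition theorem: P_1(cos γ) = (4π/3) Σ_m Y*_{lm}(Ω₁) Y_{lm}(Ω₂), m = −1…1:
  term(m=-1) = +0.000181-0.005228i   from Y*(Ω₁)=-0.139316-0.030337i, Y(Ω₂)=+0.006558+0.036098i
  term(m=+0) = -0.216226+0.000000i   from Y*(Ω₁)=+0.445055-0.000000i, Y(Ω₂)=-0.485840+0.000000i
  term(m=+1) = +0.000181+0.005228i   from Y*(Ω₁)=+0.139316-0.030337i, Y(Ω₂)=-0.006558+0.036098i
Accumulated sum -0.215863+0.000000i; after 4π/(2l+1) scaling, -0.904203+0.000000i ⇒ P_1 = -0.904203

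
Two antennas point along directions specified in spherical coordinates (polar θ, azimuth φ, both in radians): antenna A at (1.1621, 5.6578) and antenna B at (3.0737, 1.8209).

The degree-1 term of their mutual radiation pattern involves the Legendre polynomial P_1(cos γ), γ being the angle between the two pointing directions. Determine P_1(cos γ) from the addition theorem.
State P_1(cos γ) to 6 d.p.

-0.444299

Addition theorem: P_1(cos γ) = (4π/3) Σ_m Y*_{lm}(Ω₁) Y_{lm}(Ω₂), m = −1…1:
  m=-1: Y*=(0.257036, -0.185598)  Y=(-0.005801, -0.022709)  product (-0.005706, -0.004760)
  m=+0: Y*=(0.194177, -0.000000)  Y=(-0.487477, 0.000000)  product (-0.094657, 0.000000)
  m=+1: Y*=(-0.257036, -0.185598)  Y=(0.005801, -0.022709)  product (-0.005706, 0.004760)
Σ over m = (-0.106069, 0.000000); ×(4π/3) → (-0.444299, 0.000000). Real part: -0.444299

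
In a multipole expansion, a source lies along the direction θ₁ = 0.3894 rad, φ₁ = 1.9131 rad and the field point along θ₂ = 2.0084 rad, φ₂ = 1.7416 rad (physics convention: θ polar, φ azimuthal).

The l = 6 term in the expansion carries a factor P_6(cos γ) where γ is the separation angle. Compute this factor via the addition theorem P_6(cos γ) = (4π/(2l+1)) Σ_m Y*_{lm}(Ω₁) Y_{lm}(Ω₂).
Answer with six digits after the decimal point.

Addition theorem: P_6(cos γ) = (4π/13) Σ_m Y*_{lm}(Ω₁) Y_{lm}(Ω₂), m = −6…6:
  m=-6: (0.000672, -0.001281) × (-0.138518, 0.227984) = (0.000199, 0.000331)  (running Σ = (0.000199, 0.000331))
  m=-5: (-0.012087, -0.001712) × (0.325958, 0.284034) = (-0.003454, -0.003991)  (running Σ = (-0.003255, -0.003661))
  m=-4: (0.012485, 0.061096) × (0.181661, -0.147870) = (0.011302, 0.009253)  (running Σ = (0.008048, 0.005592))
  m=-3: (0.180983, -0.109445) × (0.103045, 0.183182) = (0.038698, 0.021875)  (running Σ = (0.046745, 0.027467))
  m=-2: (-0.355176, -0.289934) × (0.294122, -0.104574) = (-0.134784, -0.048134)  (running Σ = (-0.088039, -0.020667))
  m=-1: (-0.169841, 0.476639) × (0.018191, 0.105466) = (-0.053359, -0.009242)  (running Σ = (-0.141398, -0.029909))
  m=0: (-0.066905, -0.000000) × (0.320088, 0.000000) = (-0.021416, -0.000000)  (running Σ = (-0.162813, -0.029909))
  m=1: (0.169841, 0.476639) × (-0.018191, 0.105466) = (-0.053359, 0.009242)  (running Σ = (-0.216172, -0.020667))
  m=2: (-0.355176, 0.289934) × (0.294122, 0.104574) = (-0.134784, 0.048134)  (running Σ = (-0.350956, 0.027467))
  m=3: (-0.180983, -0.109445) × (-0.103045, 0.183182) = (0.038698, -0.021875)  (running Σ = (-0.312259, 0.005592))
  m=4: (0.012485, -0.061096) × (0.181661, 0.147870) = (0.011302, -0.009253)  (running Σ = (-0.300956, -0.003661))
  m=5: (0.012087, -0.001712) × (-0.325958, 0.284034) = (-0.003454, 0.003991)  (running Σ = (-0.304410, 0.000331))
  m=6: (0.000672, 0.001281) × (-0.138518, -0.227984) = (0.000199, -0.000331)  (running Σ = (-0.304211, 0.000000))
Accumulated sum (-0.304211, 0.000000); after 4π/(2l+1) scaling, (-0.294064, 0.000000) ⇒ P_6 = -0.294064

-0.294064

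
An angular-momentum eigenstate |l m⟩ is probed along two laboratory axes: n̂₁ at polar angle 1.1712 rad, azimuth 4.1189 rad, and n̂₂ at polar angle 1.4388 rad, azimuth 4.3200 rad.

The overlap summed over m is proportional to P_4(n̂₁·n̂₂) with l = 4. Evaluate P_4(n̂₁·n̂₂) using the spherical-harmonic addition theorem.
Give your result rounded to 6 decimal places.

0.522929

Term-by-term m-sum for l=4 (normalisation 4π/9 = 1.396263):
  m=-4: Y*=-0.22933 - 0.22132j  Y=0.00053 + 0.42733j  product 0.09446 - 0.09812j
  m=-3: Y*=0.37236 - 0.07924j  Y=0.14820 - 0.06155j  product 0.05031 - 0.03466j
  m=-2: Y*=-0.00633 + 0.01566j  Y=0.20439 + 0.20413j  product -0.00449 + 0.00191j
  m=-1: Y*=0.18401 + 0.27275j  Y=0.06795 - 0.16418j  product 0.05728 - 0.01168j
  m=+0: Y*=-0.07817 + 0.00000j  Y=0.26349 + 0.00000j  product -0.02060 + 0.00000j
  m=+1: Y*=-0.18401 + 0.27275j  Y=-0.06795 - 0.16418j  product 0.05728 + 0.01168j
  m=+2: Y*=-0.00633 - 0.01566j  Y=0.20439 - 0.20413j  product -0.00449 - 0.00191j
  m=+3: Y*=-0.37236 - 0.07924j  Y=-0.14820 - 0.06155j  product 0.05031 + 0.03466j
  m=+4: Y*=-0.22933 + 0.22132j  Y=0.00053 - 0.42733j  product 0.09446 + 0.09812j
Accumulated sum 0.37452 + 0.00000j; after 4π/(2l+1) scaling, 0.52293 + 0.00000j ⇒ P_4 = 0.522929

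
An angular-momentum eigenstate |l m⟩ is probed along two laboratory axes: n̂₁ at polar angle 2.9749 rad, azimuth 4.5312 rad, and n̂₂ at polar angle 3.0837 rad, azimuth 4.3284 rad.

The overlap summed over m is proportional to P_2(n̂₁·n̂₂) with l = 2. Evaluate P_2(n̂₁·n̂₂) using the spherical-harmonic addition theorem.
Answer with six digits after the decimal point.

Summing Y*_{l m}(θ₁,φ₁)·Y_{l m}(θ₂,φ₂) over m ∈ [−2, 2]; prefactor 4π/(2·2+1) = 2.513274:
  [-2]  conj(Y_{2,-2})(Ω₁) = -0.00994 + 0.00377j ; Y_{2,-2}(Ω₂) = -0.00093 - 0.00090j ; Δ = 0.00001 + 0.00001j
  [-1]  conj(Y_{2,-1})(Ω₁) = 0.02278 + 0.12434j ; Y_{2,-1}(Ω₂) = 0.01672 - 0.04138j ; Δ = 0.00553 + 0.00114j
  [+0]  conj(Y_{2,0})(Ω₁) = 0.60473 + 0.00000j ; Y_{2,0}(Ω₂) = 0.62762 + 0.00000j ; Δ = 0.37954 + 0.00000j
  [+1]  conj(Y_{2,1})(Ω₁) = -0.02278 + 0.12434j ; Y_{2,1}(Ω₂) = -0.01672 - 0.04138j ; Δ = 0.00553 - 0.00114j
  [+2]  conj(Y_{2,2})(Ω₁) = -0.00994 - 0.00377j ; Y_{2,2}(Ω₂) = -0.00093 + 0.00090j ; Δ = 0.00001 - 0.00001j
Total Σ_m = 0.39062 - 0.00000j. Multiply by 2.513274: 0.98173 - 0.00000j. P_2(cos γ) = 0.981727

0.981727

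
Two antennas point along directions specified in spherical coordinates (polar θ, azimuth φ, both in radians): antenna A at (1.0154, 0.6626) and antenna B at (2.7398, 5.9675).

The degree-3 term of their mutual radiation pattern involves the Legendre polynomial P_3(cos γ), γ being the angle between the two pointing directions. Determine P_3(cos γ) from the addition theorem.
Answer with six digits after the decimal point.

0.382272

Addition theorem: P_3(cos γ) = (4π/7) Σ_m Y*_{lm}(Ω₁) Y_{lm}(Ω₂), m = −3…3:
  term(m=-3) = (-0.006251, 0.001311)   from Y*(Ω₁)=(-0.103665, 0.234016), Y(Ω₂)=(0.014575, 0.020255)
  term(m=-2) = (0.021058, -0.051852)   from Y*(Ω₁)=(0.094592, 0.377378), Y(Ω₂)=(-0.116118, -0.084908)
  term(m=-1) = (0.024463, 0.036338)   from Y*(Ω₁)=(0.084460, 0.065902), Y(Ω₂)=(0.388693, 0.126950)
  term(m=+0) = (0.134401, 0.000000)   from Y*(Ω₁)=(-0.316773, -0.000000), Y(Ω₂)=(-0.424281, 0.000000)
  term(m=+1) = (0.024463, -0.036338)   from Y*(Ω₁)=(-0.084460, 0.065902), Y(Ω₂)=(-0.388693, 0.126950)
  term(m=+2) = (0.021058, 0.051852)   from Y*(Ω₁)=(0.094592, -0.377378), Y(Ω₂)=(-0.116118, 0.084908)
  term(m=+3) = (-0.006251, -0.001311)   from Y*(Ω₁)=(0.103665, 0.234016), Y(Ω₂)=(-0.014575, 0.020255)
Total Σ_m = (0.212942, 0.000000). Multiply by 1.795196: (0.382272, 0.000000). P_3(cos γ) = 0.382272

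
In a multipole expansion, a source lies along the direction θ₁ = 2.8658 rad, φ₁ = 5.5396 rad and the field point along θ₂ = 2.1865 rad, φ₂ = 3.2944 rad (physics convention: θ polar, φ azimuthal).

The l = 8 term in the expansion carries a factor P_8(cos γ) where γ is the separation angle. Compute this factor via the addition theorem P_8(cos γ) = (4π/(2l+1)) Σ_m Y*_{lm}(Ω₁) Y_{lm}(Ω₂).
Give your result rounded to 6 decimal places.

-0.248807

Summing Y*_{l m}(θ₁,φ₁)·Y_{l m}(θ₂,φ₂) over m ∈ [−8, 8]; prefactor 4π/(2·8+1) = 0.739198:
  m=-8: Y*=(0.000015, 0.000005)  Y=(0.034708, -0.095577)  product (0.000001, -0.000001)
  m=-7: Y*=(-0.000104, -0.000194)  Y=(0.138240, -0.252360)  product (-0.000063, -0.000001)
  m=-6: Y*=(-0.000491, 0.001916)  Y=(0.271346, -0.354025)  product (0.000545, 0.000694)
  m=-5: Y*=(0.010695, -0.006951)  Y=(0.246298, -0.235994)  product (0.000994, -0.004236)
  m=-4: Y*=(-0.059878, -0.010109)  Y=(-0.054239, 0.038008)  product (0.003632, -0.001728)
  m=-3: Y*=(0.128585, 0.165694)  Y=(-0.328163, 0.161944)  product (-0.069030, -0.033551)
  m=-2: Y*=(0.040882, -0.487730)  Y=(-0.122118, 0.038528)  product (0.013799, 0.061136)
  m=-1: Y*=(-0.458688, 0.421848)  Y=(0.308391, -0.047495)  product (-0.121420, 0.151879)
  m=+0: Y*=(0.036423, -0.000000)  Y=(0.178290, 0.000000)  product (0.006494, 0.000000)
  m=+1: Y*=(0.458688, 0.421848)  Y=(-0.308391, -0.047495)  product (-0.121420, -0.151879)
  m=+2: Y*=(0.040882, 0.487730)  Y=(-0.122118, -0.038528)  product (0.013799, -0.061136)
  m=+3: Y*=(-0.128585, 0.165694)  Y=(0.328163, 0.161944)  product (-0.069030, 0.033551)
  m=+4: Y*=(-0.059878, 0.010109)  Y=(-0.054239, -0.038008)  product (0.003632, 0.001728)
  m=+5: Y*=(-0.010695, -0.006951)  Y=(-0.246298, -0.235994)  product (0.000994, 0.004236)
  m=+6: Y*=(-0.000491, -0.001916)  Y=(0.271346, 0.354025)  product (0.000545, -0.000694)
  m=+7: Y*=(0.000104, -0.000194)  Y=(-0.138240, -0.252360)  product (-0.000063, 0.000001)
  m=+8: Y*=(0.000015, -0.000005)  Y=(0.034708, 0.095577)  product (0.000001, 0.000001)
Accumulated sum (-0.336591, 0.000000); after 4π/(2l+1) scaling, (-0.248807, 0.000000) ⇒ P_8 = -0.248807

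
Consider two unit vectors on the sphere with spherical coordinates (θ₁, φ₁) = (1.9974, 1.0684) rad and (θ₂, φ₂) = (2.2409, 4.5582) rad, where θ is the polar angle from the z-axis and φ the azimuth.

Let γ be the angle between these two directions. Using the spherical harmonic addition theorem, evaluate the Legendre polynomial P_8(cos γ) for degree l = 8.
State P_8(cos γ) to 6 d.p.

Term-by-term m-sum for l=8 (normalisation 4π/17 = 0.739198):
  m=-8: (-0.155399, 0.187056) × (0.024286, 0.069253) = (-0.016728, -0.006219)  (running Σ = (-0.016728, -0.006219))
  m=-7: (-0.162013, -0.411372) × (-0.205083, 0.109777) = (0.078385, 0.066580)  (running Σ = (0.061657, 0.060361))
  m=-6: (0.333333, 0.042635) × (-0.251257, -0.333505) = (-0.069533, -0.121881)  (running Σ = (-0.007876, -0.061520))
  m=-5: (0.053493, -0.073427) × (0.289931, -0.298436) = (-0.006404, -0.037253)  (running Σ = (-0.014280, -0.098773))
  m=-4: (0.152635, 0.325238) × (0.066861, 0.047406) = (-0.005213, 0.028981)  (running Σ = (-0.019493, -0.069791))
  m=-3: (-0.083908, -0.005344) × (0.142921, -0.286615) = (-0.013524, 0.023285)  (running Σ = (-0.033017, -0.046506))
  m=-2: (-0.168563, 0.265310) × (0.253056, 0.080609) = (-0.064042, 0.053551)  (running Σ = (-0.097059, 0.007045))
  m=-1: (-0.072202, -0.131416) × (0.032308, -0.207875) = (-0.029651, 0.010763)  (running Σ = (-0.126710, 0.017808))
  m=0: (-0.293870, -0.000000) × (0.301162, 0.000000) = (-0.088502, -0.000000)  (running Σ = (-0.215212, 0.017808))
  m=1: (0.072202, -0.131416) × (-0.032308, -0.207875) = (-0.029651, -0.010763)  (running Σ = (-0.244863, 0.007045))
  m=2: (-0.168563, -0.265310) × (0.253056, -0.080609) = (-0.064042, -0.053551)  (running Σ = (-0.308905, -0.046506))
  m=3: (0.083908, -0.005344) × (-0.142921, -0.286615) = (-0.013524, -0.023285)  (running Σ = (-0.322429, -0.069791))
  m=4: (0.152635, -0.325238) × (0.066861, -0.047406) = (-0.005213, -0.028981)  (running Σ = (-0.327642, -0.098773))
  m=5: (-0.053493, -0.073427) × (-0.289931, -0.298436) = (-0.006404, 0.037253)  (running Σ = (-0.334046, -0.061520))
  m=6: (0.333333, -0.042635) × (-0.251257, 0.333505) = (-0.069533, 0.121881)  (running Σ = (-0.403579, 0.060361))
  m=7: (0.162013, -0.411372) × (0.205083, 0.109777) = (0.078385, -0.066580)  (running Σ = (-0.325194, -0.006219))
  m=8: (-0.155399, -0.187056) × (0.024286, -0.069253) = (-0.016728, 0.006219)  (running Σ = (-0.341922, -0.000000))
Total Σ_m = (-0.341922, -0.000000). Multiply by 0.739198: (-0.252748, -0.000000). P_8(cos γ) = -0.252748

-0.252748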